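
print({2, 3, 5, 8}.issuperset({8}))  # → True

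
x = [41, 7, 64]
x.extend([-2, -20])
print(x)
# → [41, 7, 64, -2, -20]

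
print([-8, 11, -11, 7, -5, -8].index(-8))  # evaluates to 0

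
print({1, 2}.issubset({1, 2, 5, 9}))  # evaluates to True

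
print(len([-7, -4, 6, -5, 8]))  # 5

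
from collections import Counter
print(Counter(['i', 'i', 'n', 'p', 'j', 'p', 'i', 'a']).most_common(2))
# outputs [('i', 3), ('p', 2)]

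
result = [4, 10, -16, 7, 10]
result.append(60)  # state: [4, 10, -16, 7, 10, 60]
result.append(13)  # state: [4, 10, -16, 7, 10, 60, 13]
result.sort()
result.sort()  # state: [-16, 4, 7, 10, 10, 13, 60]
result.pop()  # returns 60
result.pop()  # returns 13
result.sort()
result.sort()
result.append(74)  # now [-16, 4, 7, 10, 10, 74]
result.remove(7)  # [-16, 4, 10, 10, 74]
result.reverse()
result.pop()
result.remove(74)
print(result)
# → [10, 10, 4]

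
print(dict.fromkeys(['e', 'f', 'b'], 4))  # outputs {'e': 4, 'f': 4, 'b': 4}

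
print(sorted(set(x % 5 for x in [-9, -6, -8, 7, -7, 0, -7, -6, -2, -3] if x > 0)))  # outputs [2]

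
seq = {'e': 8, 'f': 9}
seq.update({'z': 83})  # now {'e': 8, 'f': 9, 'z': 83}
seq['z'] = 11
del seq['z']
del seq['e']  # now {'f': 9}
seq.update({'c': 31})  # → {'f': 9, 'c': 31}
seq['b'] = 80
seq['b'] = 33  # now {'f': 9, 'c': 31, 'b': 33}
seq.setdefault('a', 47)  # 47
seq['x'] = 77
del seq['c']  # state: {'f': 9, 'b': 33, 'a': 47, 'x': 77}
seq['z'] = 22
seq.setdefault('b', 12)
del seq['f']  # {'b': 33, 'a': 47, 'x': 77, 'z': 22}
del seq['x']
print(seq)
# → {'b': 33, 'a': 47, 'z': 22}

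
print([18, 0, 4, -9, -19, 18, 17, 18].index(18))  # 0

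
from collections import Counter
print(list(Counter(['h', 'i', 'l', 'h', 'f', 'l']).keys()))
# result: ['h', 'i', 'l', 'f']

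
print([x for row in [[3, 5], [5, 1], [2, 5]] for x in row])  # [3, 5, 5, 1, 2, 5]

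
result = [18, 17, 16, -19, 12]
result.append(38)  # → [18, 17, 16, -19, 12, 38]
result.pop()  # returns 38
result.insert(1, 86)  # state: [18, 86, 17, 16, -19, 12]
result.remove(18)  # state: [86, 17, 16, -19, 12]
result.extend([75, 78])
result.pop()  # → 78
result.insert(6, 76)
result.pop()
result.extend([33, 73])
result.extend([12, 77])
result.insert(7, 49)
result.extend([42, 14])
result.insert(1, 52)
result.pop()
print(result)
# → [86, 52, 17, 16, -19, 12, 75, 33, 49, 73, 12, 77, 42]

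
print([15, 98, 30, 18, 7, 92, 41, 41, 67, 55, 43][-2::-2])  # [55, 41, 92, 18, 98]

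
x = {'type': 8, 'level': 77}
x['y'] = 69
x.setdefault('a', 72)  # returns 72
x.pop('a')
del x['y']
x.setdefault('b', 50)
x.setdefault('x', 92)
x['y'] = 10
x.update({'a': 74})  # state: {'type': 8, 'level': 77, 'b': 50, 'x': 92, 'y': 10, 'a': 74}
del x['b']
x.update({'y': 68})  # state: {'type': 8, 'level': 77, 'x': 92, 'y': 68, 'a': 74}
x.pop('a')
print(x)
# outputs {'type': 8, 'level': 77, 'x': 92, 'y': 68}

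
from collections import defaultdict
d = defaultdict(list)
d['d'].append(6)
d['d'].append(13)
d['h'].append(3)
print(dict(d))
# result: {'d': [6, 13], 'h': [3]}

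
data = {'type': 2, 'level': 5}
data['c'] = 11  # {'type': 2, 'level': 5, 'c': 11}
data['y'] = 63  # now {'type': 2, 'level': 5, 'c': 11, 'y': 63}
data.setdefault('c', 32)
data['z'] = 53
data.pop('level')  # 5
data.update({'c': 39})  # {'type': 2, 'c': 39, 'y': 63, 'z': 53}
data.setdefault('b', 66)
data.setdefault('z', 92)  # 53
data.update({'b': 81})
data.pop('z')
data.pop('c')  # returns 39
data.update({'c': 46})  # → {'type': 2, 'y': 63, 'b': 81, 'c': 46}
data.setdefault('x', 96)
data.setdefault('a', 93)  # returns 93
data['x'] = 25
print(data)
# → {'type': 2, 'y': 63, 'b': 81, 'c': 46, 'x': 25, 'a': 93}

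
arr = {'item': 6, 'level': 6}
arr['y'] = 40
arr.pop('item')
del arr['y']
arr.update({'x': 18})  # {'level': 6, 'x': 18}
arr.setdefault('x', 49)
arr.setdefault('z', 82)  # 82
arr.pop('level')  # 6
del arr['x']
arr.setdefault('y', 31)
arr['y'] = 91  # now {'z': 82, 'y': 91}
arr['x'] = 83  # {'z': 82, 'y': 91, 'x': 83}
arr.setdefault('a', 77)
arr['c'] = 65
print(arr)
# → {'z': 82, 'y': 91, 'x': 83, 'a': 77, 'c': 65}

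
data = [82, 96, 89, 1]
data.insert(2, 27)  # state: [82, 96, 27, 89, 1]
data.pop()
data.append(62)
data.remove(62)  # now [82, 96, 27, 89]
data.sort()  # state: [27, 82, 89, 96]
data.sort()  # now [27, 82, 89, 96]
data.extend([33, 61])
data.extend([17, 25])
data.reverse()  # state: [25, 17, 61, 33, 96, 89, 82, 27]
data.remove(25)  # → [17, 61, 33, 96, 89, 82, 27]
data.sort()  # [17, 27, 33, 61, 82, 89, 96]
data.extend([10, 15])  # [17, 27, 33, 61, 82, 89, 96, 10, 15]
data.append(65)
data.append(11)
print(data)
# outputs [17, 27, 33, 61, 82, 89, 96, 10, 15, 65, 11]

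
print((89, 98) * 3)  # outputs (89, 98, 89, 98, 89, 98)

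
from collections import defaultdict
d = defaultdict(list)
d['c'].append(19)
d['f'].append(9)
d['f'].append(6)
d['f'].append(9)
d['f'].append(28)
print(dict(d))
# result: {'c': [19], 'f': [9, 6, 9, 28]}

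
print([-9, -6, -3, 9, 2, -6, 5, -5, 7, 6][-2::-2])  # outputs [7, 5, 2, -3, -9]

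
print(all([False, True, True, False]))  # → False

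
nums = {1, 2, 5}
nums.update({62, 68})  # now {1, 2, 5, 62, 68}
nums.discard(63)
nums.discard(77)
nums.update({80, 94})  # {1, 2, 5, 62, 68, 80, 94}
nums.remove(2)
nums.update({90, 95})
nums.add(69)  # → {1, 5, 62, 68, 69, 80, 90, 94, 95}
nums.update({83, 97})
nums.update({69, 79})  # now {1, 5, 62, 68, 69, 79, 80, 83, 90, 94, 95, 97}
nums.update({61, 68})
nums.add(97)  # {1, 5, 61, 62, 68, 69, 79, 80, 83, 90, 94, 95, 97}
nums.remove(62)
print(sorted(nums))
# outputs [1, 5, 61, 68, 69, 79, 80, 83, 90, 94, 95, 97]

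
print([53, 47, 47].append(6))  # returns None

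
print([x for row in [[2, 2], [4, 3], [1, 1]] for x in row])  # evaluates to [2, 2, 4, 3, 1, 1]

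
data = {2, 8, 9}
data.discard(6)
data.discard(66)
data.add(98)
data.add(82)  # {2, 8, 9, 82, 98}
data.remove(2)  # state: {8, 9, 82, 98}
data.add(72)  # {8, 9, 72, 82, 98}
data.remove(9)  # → {8, 72, 82, 98}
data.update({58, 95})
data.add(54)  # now {8, 54, 58, 72, 82, 95, 98}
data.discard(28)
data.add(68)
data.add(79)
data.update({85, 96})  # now {8, 54, 58, 68, 72, 79, 82, 85, 95, 96, 98}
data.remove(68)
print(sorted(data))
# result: [8, 54, 58, 72, 79, 82, 85, 95, 96, 98]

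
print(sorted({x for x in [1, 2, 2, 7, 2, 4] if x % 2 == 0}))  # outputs [2, 4]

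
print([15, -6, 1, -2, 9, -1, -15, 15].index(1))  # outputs 2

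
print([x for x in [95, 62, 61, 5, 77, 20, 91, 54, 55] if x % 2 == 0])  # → [62, 20, 54]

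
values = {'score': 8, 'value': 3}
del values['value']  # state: {'score': 8}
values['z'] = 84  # {'score': 8, 'z': 84}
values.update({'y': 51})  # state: {'score': 8, 'z': 84, 'y': 51}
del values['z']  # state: {'score': 8, 'y': 51}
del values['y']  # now {'score': 8}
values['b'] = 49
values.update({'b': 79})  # {'score': 8, 'b': 79}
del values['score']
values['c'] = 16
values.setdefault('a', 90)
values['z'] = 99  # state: {'b': 79, 'c': 16, 'a': 90, 'z': 99}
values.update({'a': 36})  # {'b': 79, 'c': 16, 'a': 36, 'z': 99}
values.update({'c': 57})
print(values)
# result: {'b': 79, 'c': 57, 'a': 36, 'z': 99}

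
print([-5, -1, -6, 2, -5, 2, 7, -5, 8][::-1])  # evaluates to [8, -5, 7, 2, -5, 2, -6, -1, -5]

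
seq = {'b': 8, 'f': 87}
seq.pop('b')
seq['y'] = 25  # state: {'f': 87, 'y': 25}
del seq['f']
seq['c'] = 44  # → {'y': 25, 'c': 44}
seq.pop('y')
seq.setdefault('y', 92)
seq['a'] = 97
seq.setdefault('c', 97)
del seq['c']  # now {'y': 92, 'a': 97}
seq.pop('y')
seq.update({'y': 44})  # {'a': 97, 'y': 44}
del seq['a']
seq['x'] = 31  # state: {'y': 44, 'x': 31}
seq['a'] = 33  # {'y': 44, 'x': 31, 'a': 33}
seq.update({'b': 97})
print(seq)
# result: {'y': 44, 'x': 31, 'a': 33, 'b': 97}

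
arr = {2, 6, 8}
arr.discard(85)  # {2, 6, 8}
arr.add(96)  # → {2, 6, 8, 96}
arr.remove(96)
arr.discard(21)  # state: {2, 6, 8}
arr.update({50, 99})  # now {2, 6, 8, 50, 99}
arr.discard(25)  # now {2, 6, 8, 50, 99}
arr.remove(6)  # {2, 8, 50, 99}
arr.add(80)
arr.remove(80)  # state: {2, 8, 50, 99}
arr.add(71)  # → {2, 8, 50, 71, 99}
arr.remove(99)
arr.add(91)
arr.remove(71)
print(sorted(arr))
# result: [2, 8, 50, 91]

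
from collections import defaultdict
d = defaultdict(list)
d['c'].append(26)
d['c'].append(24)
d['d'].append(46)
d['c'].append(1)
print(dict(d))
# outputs {'c': [26, 24, 1], 'd': [46]}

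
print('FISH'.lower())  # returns fish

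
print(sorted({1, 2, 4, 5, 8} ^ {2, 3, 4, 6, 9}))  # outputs [1, 3, 5, 6, 8, 9]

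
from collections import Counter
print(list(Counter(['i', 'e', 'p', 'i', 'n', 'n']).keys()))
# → ['i', 'e', 'p', 'n']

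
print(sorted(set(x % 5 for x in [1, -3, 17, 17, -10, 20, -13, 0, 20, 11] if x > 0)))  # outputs [0, 1, 2]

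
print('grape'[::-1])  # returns eparg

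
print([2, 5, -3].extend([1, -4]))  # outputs None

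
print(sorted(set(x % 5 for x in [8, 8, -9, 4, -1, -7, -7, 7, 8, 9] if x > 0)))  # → [2, 3, 4]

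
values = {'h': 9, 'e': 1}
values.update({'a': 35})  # {'h': 9, 'e': 1, 'a': 35}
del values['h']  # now {'e': 1, 'a': 35}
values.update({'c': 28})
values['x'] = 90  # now {'e': 1, 'a': 35, 'c': 28, 'x': 90}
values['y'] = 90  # {'e': 1, 'a': 35, 'c': 28, 'x': 90, 'y': 90}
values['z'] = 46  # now {'e': 1, 'a': 35, 'c': 28, 'x': 90, 'y': 90, 'z': 46}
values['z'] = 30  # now {'e': 1, 'a': 35, 'c': 28, 'x': 90, 'y': 90, 'z': 30}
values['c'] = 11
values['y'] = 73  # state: {'e': 1, 'a': 35, 'c': 11, 'x': 90, 'y': 73, 'z': 30}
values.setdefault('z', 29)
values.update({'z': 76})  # {'e': 1, 'a': 35, 'c': 11, 'x': 90, 'y': 73, 'z': 76}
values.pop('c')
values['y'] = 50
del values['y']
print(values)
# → {'e': 1, 'a': 35, 'x': 90, 'z': 76}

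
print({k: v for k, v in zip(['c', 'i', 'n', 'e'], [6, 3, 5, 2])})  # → {'c': 6, 'i': 3, 'n': 5, 'e': 2}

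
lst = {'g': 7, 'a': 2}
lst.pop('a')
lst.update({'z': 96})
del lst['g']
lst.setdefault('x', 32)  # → 32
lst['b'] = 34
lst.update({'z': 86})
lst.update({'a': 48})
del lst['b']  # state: {'z': 86, 'x': 32, 'a': 48}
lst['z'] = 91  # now {'z': 91, 'x': 32, 'a': 48}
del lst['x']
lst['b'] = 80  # {'z': 91, 'a': 48, 'b': 80}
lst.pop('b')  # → 80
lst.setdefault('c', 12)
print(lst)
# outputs {'z': 91, 'a': 48, 'c': 12}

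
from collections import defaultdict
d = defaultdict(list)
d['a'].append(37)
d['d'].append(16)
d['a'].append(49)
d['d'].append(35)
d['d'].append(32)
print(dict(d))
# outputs {'a': [37, 49], 'd': [16, 35, 32]}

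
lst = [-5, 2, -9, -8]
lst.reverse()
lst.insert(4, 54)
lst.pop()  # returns 54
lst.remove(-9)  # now [-8, 2, -5]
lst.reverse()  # [-5, 2, -8]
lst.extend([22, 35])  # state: [-5, 2, -8, 22, 35]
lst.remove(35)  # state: [-5, 2, -8, 22]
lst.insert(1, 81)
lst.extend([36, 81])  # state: [-5, 81, 2, -8, 22, 36, 81]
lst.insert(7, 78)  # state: [-5, 81, 2, -8, 22, 36, 81, 78]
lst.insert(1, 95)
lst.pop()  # 78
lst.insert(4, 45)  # [-5, 95, 81, 2, 45, -8, 22, 36, 81]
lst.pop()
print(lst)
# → [-5, 95, 81, 2, 45, -8, 22, 36]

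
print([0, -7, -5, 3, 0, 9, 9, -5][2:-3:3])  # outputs [-5]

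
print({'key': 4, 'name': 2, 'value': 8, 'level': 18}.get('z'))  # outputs None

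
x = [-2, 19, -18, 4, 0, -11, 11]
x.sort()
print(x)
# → [-18, -11, -2, 0, 4, 11, 19]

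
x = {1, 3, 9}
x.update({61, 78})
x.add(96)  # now {1, 3, 9, 61, 78, 96}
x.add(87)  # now {1, 3, 9, 61, 78, 87, 96}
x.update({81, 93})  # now {1, 3, 9, 61, 78, 81, 87, 93, 96}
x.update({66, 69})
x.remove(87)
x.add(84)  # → {1, 3, 9, 61, 66, 69, 78, 81, 84, 93, 96}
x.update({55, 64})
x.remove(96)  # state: {1, 3, 9, 55, 61, 64, 66, 69, 78, 81, 84, 93}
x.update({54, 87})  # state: {1, 3, 9, 54, 55, 61, 64, 66, 69, 78, 81, 84, 87, 93}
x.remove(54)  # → {1, 3, 9, 55, 61, 64, 66, 69, 78, 81, 84, 87, 93}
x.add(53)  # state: {1, 3, 9, 53, 55, 61, 64, 66, 69, 78, 81, 84, 87, 93}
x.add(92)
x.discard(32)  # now {1, 3, 9, 53, 55, 61, 64, 66, 69, 78, 81, 84, 87, 92, 93}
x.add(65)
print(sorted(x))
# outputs [1, 3, 9, 53, 55, 61, 64, 65, 66, 69, 78, 81, 84, 87, 92, 93]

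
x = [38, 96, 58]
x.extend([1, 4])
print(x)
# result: [38, 96, 58, 1, 4]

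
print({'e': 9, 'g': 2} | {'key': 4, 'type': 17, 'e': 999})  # {'e': 999, 'g': 2, 'key': 4, 'type': 17}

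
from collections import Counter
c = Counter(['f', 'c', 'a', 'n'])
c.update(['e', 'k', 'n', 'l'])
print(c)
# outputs Counter({'n': 2, 'f': 1, 'c': 1, 'a': 1, 'e': 1, 'k': 1, 'l': 1})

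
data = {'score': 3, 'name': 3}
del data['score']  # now {'name': 3}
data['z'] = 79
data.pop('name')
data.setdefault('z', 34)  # 79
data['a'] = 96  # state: {'z': 79, 'a': 96}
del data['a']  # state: {'z': 79}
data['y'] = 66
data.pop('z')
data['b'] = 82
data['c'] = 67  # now {'y': 66, 'b': 82, 'c': 67}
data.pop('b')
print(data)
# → {'y': 66, 'c': 67}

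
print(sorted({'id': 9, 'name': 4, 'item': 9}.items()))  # [('id', 9), ('item', 9), ('name', 4)]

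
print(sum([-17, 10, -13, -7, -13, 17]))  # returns -23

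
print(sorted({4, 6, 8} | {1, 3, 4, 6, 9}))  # [1, 3, 4, 6, 8, 9]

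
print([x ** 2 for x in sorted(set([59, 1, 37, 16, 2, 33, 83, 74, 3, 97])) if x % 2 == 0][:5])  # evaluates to [4, 256, 5476]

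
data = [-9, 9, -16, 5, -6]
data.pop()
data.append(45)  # [-9, 9, -16, 5, 45]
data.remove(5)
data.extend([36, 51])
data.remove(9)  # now [-9, -16, 45, 36, 51]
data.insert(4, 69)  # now [-9, -16, 45, 36, 69, 51]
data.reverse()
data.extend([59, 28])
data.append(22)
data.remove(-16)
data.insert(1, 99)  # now [51, 99, 69, 36, 45, -9, 59, 28, 22]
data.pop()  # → 22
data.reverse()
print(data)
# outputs [28, 59, -9, 45, 36, 69, 99, 51]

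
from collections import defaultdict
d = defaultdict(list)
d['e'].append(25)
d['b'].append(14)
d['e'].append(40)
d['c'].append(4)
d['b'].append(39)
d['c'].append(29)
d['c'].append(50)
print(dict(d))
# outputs {'e': [25, 40], 'b': [14, 39], 'c': [4, 29, 50]}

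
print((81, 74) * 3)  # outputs (81, 74, 81, 74, 81, 74)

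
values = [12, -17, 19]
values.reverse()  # [19, -17, 12]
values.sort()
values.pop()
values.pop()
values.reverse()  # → [-17]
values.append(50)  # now [-17, 50]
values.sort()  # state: [-17, 50]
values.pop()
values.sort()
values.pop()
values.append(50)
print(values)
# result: [50]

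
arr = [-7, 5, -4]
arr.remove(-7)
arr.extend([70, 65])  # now [5, -4, 70, 65]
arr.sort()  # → [-4, 5, 65, 70]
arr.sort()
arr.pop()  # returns 70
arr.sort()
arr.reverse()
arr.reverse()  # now [-4, 5, 65]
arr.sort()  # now [-4, 5, 65]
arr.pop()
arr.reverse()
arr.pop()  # -4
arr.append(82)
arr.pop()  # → 82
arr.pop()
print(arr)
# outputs []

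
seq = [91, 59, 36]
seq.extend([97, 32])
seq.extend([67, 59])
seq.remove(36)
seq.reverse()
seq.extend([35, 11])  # [59, 67, 32, 97, 59, 91, 35, 11]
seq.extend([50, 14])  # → [59, 67, 32, 97, 59, 91, 35, 11, 50, 14]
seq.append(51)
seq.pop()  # 51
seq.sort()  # [11, 14, 32, 35, 50, 59, 59, 67, 91, 97]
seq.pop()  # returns 97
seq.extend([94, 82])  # [11, 14, 32, 35, 50, 59, 59, 67, 91, 94, 82]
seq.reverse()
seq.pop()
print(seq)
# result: [82, 94, 91, 67, 59, 59, 50, 35, 32, 14]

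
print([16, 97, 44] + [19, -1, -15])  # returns [16, 97, 44, 19, -1, -15]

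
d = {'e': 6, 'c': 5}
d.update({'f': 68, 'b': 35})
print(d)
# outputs {'e': 6, 'c': 5, 'f': 68, 'b': 35}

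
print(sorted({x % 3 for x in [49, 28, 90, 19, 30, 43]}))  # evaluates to [0, 1]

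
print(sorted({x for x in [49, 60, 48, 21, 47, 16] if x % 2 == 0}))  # [16, 48, 60]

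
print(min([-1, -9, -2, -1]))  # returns -9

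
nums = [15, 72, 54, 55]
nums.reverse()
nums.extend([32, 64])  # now [55, 54, 72, 15, 32, 64]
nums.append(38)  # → [55, 54, 72, 15, 32, 64, 38]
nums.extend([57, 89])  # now [55, 54, 72, 15, 32, 64, 38, 57, 89]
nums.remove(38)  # [55, 54, 72, 15, 32, 64, 57, 89]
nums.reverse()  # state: [89, 57, 64, 32, 15, 72, 54, 55]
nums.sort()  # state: [15, 32, 54, 55, 57, 64, 72, 89]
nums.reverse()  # [89, 72, 64, 57, 55, 54, 32, 15]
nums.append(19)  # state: [89, 72, 64, 57, 55, 54, 32, 15, 19]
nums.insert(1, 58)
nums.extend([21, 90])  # [89, 58, 72, 64, 57, 55, 54, 32, 15, 19, 21, 90]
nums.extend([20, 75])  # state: [89, 58, 72, 64, 57, 55, 54, 32, 15, 19, 21, 90, 20, 75]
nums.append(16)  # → [89, 58, 72, 64, 57, 55, 54, 32, 15, 19, 21, 90, 20, 75, 16]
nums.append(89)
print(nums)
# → [89, 58, 72, 64, 57, 55, 54, 32, 15, 19, 21, 90, 20, 75, 16, 89]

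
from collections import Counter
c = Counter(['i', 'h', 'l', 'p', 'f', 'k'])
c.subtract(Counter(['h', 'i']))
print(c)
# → Counter({'l': 1, 'p': 1, 'f': 1, 'k': 1, 'i': 0, 'h': 0})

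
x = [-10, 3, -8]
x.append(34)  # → [-10, 3, -8, 34]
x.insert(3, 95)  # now [-10, 3, -8, 95, 34]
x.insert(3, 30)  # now [-10, 3, -8, 30, 95, 34]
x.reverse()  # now [34, 95, 30, -8, 3, -10]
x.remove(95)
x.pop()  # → -10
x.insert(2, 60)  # [34, 30, 60, -8, 3]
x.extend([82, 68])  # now [34, 30, 60, -8, 3, 82, 68]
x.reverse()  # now [68, 82, 3, -8, 60, 30, 34]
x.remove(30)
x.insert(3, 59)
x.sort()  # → [-8, 3, 34, 59, 60, 68, 82]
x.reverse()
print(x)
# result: [82, 68, 60, 59, 34, 3, -8]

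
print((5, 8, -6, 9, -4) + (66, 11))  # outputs (5, 8, -6, 9, -4, 66, 11)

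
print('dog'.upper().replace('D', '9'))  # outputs 9OG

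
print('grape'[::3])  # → gp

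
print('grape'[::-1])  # eparg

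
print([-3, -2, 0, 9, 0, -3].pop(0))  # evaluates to -3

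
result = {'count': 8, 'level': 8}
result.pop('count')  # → 8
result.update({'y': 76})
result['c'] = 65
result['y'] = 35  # {'level': 8, 'y': 35, 'c': 65}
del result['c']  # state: {'level': 8, 'y': 35}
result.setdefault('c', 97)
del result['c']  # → {'level': 8, 'y': 35}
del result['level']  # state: {'y': 35}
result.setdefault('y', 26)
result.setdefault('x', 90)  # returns 90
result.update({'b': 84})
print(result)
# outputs {'y': 35, 'x': 90, 'b': 84}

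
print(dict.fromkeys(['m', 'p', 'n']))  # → {'m': None, 'p': None, 'n': None}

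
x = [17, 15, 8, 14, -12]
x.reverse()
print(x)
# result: [-12, 14, 8, 15, 17]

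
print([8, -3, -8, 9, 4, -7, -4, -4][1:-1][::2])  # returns [-3, 9, -7]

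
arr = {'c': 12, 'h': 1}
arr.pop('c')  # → 12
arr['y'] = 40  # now {'h': 1, 'y': 40}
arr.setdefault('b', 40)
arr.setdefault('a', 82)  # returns 82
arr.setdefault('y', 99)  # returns 40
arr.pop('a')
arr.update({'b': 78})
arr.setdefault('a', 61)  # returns 61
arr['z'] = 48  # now {'h': 1, 'y': 40, 'b': 78, 'a': 61, 'z': 48}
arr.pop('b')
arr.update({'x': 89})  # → {'h': 1, 'y': 40, 'a': 61, 'z': 48, 'x': 89}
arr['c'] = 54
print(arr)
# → {'h': 1, 'y': 40, 'a': 61, 'z': 48, 'x': 89, 'c': 54}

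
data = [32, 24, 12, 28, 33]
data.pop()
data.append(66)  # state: [32, 24, 12, 28, 66]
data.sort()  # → [12, 24, 28, 32, 66]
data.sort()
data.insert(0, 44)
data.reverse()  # [66, 32, 28, 24, 12, 44]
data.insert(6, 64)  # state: [66, 32, 28, 24, 12, 44, 64]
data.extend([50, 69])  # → [66, 32, 28, 24, 12, 44, 64, 50, 69]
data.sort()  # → [12, 24, 28, 32, 44, 50, 64, 66, 69]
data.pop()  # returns 69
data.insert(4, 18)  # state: [12, 24, 28, 32, 18, 44, 50, 64, 66]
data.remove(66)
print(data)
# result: [12, 24, 28, 32, 18, 44, 50, 64]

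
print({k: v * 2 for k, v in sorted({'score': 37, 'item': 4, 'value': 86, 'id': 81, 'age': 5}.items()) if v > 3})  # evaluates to {'age': 10, 'id': 162, 'item': 8, 'score': 74, 'value': 172}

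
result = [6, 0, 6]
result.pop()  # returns 6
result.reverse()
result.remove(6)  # [0]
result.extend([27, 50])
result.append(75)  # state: [0, 27, 50, 75]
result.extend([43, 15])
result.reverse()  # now [15, 43, 75, 50, 27, 0]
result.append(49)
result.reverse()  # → [49, 0, 27, 50, 75, 43, 15]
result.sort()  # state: [0, 15, 27, 43, 49, 50, 75]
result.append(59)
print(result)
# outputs [0, 15, 27, 43, 49, 50, 75, 59]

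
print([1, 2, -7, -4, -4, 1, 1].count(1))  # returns 3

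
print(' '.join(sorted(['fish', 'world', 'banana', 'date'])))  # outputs banana date fish world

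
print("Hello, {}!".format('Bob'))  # Hello, Bob!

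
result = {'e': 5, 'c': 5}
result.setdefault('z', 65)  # 65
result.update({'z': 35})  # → {'e': 5, 'c': 5, 'z': 35}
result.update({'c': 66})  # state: {'e': 5, 'c': 66, 'z': 35}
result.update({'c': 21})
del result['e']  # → {'c': 21, 'z': 35}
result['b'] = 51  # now {'c': 21, 'z': 35, 'b': 51}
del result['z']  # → {'c': 21, 'b': 51}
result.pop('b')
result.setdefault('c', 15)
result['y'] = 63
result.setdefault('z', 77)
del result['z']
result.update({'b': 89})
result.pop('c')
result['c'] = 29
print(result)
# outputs {'y': 63, 'b': 89, 'c': 29}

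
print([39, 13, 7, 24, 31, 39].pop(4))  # 31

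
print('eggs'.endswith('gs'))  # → True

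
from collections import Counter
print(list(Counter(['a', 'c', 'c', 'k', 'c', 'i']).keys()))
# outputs ['a', 'c', 'k', 'i']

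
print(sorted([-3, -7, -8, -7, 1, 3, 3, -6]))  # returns [-8, -7, -7, -6, -3, 1, 3, 3]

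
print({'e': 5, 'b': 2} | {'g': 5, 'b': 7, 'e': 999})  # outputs {'e': 999, 'b': 7, 'g': 5}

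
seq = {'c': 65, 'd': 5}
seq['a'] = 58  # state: {'c': 65, 'd': 5, 'a': 58}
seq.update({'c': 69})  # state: {'c': 69, 'd': 5, 'a': 58}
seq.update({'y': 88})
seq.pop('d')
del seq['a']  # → {'c': 69, 'y': 88}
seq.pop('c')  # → 69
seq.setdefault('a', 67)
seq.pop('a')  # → 67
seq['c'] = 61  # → {'y': 88, 'c': 61}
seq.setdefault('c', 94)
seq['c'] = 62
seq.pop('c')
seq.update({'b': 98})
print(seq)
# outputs {'y': 88, 'b': 98}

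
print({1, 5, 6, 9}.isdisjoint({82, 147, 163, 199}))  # True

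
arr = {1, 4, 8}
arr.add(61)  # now {1, 4, 8, 61}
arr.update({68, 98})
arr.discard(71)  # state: {1, 4, 8, 61, 68, 98}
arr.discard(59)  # {1, 4, 8, 61, 68, 98}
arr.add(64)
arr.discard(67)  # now {1, 4, 8, 61, 64, 68, 98}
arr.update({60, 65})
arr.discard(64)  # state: {1, 4, 8, 60, 61, 65, 68, 98}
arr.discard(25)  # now {1, 4, 8, 60, 61, 65, 68, 98}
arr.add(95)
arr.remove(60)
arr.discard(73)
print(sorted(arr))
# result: [1, 4, 8, 61, 65, 68, 95, 98]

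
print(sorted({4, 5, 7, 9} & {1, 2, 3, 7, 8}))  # [7]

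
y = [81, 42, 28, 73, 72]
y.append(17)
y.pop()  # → 17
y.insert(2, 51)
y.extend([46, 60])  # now [81, 42, 51, 28, 73, 72, 46, 60]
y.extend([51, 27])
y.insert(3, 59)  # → [81, 42, 51, 59, 28, 73, 72, 46, 60, 51, 27]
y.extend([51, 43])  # [81, 42, 51, 59, 28, 73, 72, 46, 60, 51, 27, 51, 43]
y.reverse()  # [43, 51, 27, 51, 60, 46, 72, 73, 28, 59, 51, 42, 81]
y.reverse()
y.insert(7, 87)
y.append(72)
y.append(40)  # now [81, 42, 51, 59, 28, 73, 72, 87, 46, 60, 51, 27, 51, 43, 72, 40]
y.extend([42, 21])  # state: [81, 42, 51, 59, 28, 73, 72, 87, 46, 60, 51, 27, 51, 43, 72, 40, 42, 21]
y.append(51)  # [81, 42, 51, 59, 28, 73, 72, 87, 46, 60, 51, 27, 51, 43, 72, 40, 42, 21, 51]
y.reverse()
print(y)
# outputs [51, 21, 42, 40, 72, 43, 51, 27, 51, 60, 46, 87, 72, 73, 28, 59, 51, 42, 81]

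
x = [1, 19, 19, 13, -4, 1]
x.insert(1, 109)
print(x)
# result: [1, 109, 19, 19, 13, -4, 1]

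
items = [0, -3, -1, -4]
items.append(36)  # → [0, -3, -1, -4, 36]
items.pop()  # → 36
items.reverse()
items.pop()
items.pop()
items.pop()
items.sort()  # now [-4]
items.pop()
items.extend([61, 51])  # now [61, 51]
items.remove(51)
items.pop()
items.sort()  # []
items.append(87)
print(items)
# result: [87]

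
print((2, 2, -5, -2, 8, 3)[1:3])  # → (2, -5)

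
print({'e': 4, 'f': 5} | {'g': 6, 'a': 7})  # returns {'e': 4, 'f': 5, 'g': 6, 'a': 7}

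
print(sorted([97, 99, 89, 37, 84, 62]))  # [37, 62, 84, 89, 97, 99]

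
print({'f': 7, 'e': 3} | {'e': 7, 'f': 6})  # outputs {'f': 6, 'e': 7}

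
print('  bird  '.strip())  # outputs bird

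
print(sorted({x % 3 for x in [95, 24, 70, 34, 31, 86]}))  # [0, 1, 2]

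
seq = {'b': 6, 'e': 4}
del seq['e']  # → {'b': 6}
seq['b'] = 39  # {'b': 39}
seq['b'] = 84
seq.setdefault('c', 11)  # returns 11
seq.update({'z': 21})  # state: {'b': 84, 'c': 11, 'z': 21}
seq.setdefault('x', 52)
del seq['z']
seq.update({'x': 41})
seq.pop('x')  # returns 41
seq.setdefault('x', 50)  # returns 50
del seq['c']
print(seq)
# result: {'b': 84, 'x': 50}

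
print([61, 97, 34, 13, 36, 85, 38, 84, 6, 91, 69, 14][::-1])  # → [14, 69, 91, 6, 84, 38, 85, 36, 13, 34, 97, 61]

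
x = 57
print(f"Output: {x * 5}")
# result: Output: 285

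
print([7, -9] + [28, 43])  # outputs [7, -9, 28, 43]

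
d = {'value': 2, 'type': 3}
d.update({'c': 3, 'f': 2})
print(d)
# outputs {'value': 2, 'type': 3, 'c': 3, 'f': 2}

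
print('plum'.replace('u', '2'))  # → pl2m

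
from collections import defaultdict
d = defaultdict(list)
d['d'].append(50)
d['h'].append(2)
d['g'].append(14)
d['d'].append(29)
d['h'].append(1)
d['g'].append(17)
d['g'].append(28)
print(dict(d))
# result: {'d': [50, 29], 'h': [2, 1], 'g': [14, 17, 28]}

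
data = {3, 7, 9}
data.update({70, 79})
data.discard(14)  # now {3, 7, 9, 70, 79}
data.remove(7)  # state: {3, 9, 70, 79}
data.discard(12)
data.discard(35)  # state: {3, 9, 70, 79}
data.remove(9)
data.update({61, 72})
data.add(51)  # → {3, 51, 61, 70, 72, 79}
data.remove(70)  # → {3, 51, 61, 72, 79}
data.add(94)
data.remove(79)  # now {3, 51, 61, 72, 94}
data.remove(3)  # {51, 61, 72, 94}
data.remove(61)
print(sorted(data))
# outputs [51, 72, 94]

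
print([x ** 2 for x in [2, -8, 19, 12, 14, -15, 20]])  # [4, 64, 361, 144, 196, 225, 400]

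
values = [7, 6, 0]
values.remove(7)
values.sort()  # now [0, 6]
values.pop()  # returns 6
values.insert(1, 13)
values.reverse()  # [13, 0]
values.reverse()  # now [0, 13]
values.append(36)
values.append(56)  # [0, 13, 36, 56]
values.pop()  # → 56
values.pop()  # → 36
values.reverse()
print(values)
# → [13, 0]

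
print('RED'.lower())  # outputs red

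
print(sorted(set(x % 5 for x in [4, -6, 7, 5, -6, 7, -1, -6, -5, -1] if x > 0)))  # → [0, 2, 4]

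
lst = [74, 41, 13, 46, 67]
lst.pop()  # 67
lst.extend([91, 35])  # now [74, 41, 13, 46, 91, 35]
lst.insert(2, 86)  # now [74, 41, 86, 13, 46, 91, 35]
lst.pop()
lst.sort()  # [13, 41, 46, 74, 86, 91]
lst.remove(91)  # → [13, 41, 46, 74, 86]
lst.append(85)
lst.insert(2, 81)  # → [13, 41, 81, 46, 74, 86, 85]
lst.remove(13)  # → [41, 81, 46, 74, 86, 85]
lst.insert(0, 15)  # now [15, 41, 81, 46, 74, 86, 85]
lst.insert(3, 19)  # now [15, 41, 81, 19, 46, 74, 86, 85]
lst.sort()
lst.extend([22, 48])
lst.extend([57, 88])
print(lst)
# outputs [15, 19, 41, 46, 74, 81, 85, 86, 22, 48, 57, 88]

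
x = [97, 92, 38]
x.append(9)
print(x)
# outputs [97, 92, 38, 9]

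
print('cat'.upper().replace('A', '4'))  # C4T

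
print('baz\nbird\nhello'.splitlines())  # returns ['baz', 'bird', 'hello']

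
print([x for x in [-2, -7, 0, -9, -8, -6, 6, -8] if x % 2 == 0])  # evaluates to [-2, 0, -8, -6, 6, -8]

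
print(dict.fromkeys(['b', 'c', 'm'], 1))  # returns {'b': 1, 'c': 1, 'm': 1}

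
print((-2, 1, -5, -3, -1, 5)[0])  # -2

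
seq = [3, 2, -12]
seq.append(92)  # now [3, 2, -12, 92]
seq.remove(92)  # [3, 2, -12]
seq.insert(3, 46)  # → [3, 2, -12, 46]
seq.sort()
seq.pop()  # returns 46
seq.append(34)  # [-12, 2, 3, 34]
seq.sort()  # [-12, 2, 3, 34]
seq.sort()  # [-12, 2, 3, 34]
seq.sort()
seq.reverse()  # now [34, 3, 2, -12]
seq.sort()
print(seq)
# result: [-12, 2, 3, 34]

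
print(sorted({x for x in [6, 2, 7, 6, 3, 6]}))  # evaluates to [2, 3, 6, 7]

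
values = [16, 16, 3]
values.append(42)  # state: [16, 16, 3, 42]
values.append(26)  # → [16, 16, 3, 42, 26]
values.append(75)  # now [16, 16, 3, 42, 26, 75]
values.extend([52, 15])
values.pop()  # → 15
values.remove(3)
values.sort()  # [16, 16, 26, 42, 52, 75]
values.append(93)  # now [16, 16, 26, 42, 52, 75, 93]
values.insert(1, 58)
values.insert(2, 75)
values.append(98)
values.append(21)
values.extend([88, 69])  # [16, 58, 75, 16, 26, 42, 52, 75, 93, 98, 21, 88, 69]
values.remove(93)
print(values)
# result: [16, 58, 75, 16, 26, 42, 52, 75, 98, 21, 88, 69]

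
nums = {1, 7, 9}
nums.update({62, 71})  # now {1, 7, 9, 62, 71}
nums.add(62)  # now {1, 7, 9, 62, 71}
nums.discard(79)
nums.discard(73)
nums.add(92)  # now {1, 7, 9, 62, 71, 92}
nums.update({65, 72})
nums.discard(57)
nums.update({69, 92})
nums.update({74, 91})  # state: {1, 7, 9, 62, 65, 69, 71, 72, 74, 91, 92}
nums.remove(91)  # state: {1, 7, 9, 62, 65, 69, 71, 72, 74, 92}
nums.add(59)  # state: {1, 7, 9, 59, 62, 65, 69, 71, 72, 74, 92}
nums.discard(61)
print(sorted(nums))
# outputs [1, 7, 9, 59, 62, 65, 69, 71, 72, 74, 92]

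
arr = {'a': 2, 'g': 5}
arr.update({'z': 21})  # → {'a': 2, 'g': 5, 'z': 21}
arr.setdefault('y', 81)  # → 81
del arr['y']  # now {'a': 2, 'g': 5, 'z': 21}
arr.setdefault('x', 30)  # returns 30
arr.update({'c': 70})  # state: {'a': 2, 'g': 5, 'z': 21, 'x': 30, 'c': 70}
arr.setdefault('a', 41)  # 2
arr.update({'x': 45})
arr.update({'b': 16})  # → {'a': 2, 'g': 5, 'z': 21, 'x': 45, 'c': 70, 'b': 16}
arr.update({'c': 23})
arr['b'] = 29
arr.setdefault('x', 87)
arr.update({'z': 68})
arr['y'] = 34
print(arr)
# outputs {'a': 2, 'g': 5, 'z': 68, 'x': 45, 'c': 23, 'b': 29, 'y': 34}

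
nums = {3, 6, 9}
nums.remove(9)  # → {3, 6}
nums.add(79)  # {3, 6, 79}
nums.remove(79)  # {3, 6}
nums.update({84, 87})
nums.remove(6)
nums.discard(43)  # {3, 84, 87}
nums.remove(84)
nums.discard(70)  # {3, 87}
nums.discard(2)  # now {3, 87}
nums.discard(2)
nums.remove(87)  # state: {3}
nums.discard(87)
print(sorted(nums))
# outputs [3]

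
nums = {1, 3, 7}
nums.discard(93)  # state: {1, 3, 7}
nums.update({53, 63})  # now {1, 3, 7, 53, 63}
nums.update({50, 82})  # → {1, 3, 7, 50, 53, 63, 82}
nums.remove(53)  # {1, 3, 7, 50, 63, 82}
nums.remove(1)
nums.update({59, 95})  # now {3, 7, 50, 59, 63, 82, 95}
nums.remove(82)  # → {3, 7, 50, 59, 63, 95}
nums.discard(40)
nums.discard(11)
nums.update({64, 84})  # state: {3, 7, 50, 59, 63, 64, 84, 95}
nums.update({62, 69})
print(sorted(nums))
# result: [3, 7, 50, 59, 62, 63, 64, 69, 84, 95]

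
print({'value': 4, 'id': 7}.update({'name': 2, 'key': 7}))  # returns None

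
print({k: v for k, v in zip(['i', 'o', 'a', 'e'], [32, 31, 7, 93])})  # {'i': 32, 'o': 31, 'a': 7, 'e': 93}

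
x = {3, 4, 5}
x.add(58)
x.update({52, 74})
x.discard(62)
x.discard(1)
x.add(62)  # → {3, 4, 5, 52, 58, 62, 74}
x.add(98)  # {3, 4, 5, 52, 58, 62, 74, 98}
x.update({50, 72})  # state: {3, 4, 5, 50, 52, 58, 62, 72, 74, 98}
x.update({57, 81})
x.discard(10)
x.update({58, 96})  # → {3, 4, 5, 50, 52, 57, 58, 62, 72, 74, 81, 96, 98}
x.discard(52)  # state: {3, 4, 5, 50, 57, 58, 62, 72, 74, 81, 96, 98}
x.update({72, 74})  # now {3, 4, 5, 50, 57, 58, 62, 72, 74, 81, 96, 98}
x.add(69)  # {3, 4, 5, 50, 57, 58, 62, 69, 72, 74, 81, 96, 98}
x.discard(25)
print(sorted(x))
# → [3, 4, 5, 50, 57, 58, 62, 69, 72, 74, 81, 96, 98]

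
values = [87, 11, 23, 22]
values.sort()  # [11, 22, 23, 87]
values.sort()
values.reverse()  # [87, 23, 22, 11]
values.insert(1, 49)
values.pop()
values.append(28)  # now [87, 49, 23, 22, 28]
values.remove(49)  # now [87, 23, 22, 28]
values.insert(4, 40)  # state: [87, 23, 22, 28, 40]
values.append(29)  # [87, 23, 22, 28, 40, 29]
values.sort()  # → [22, 23, 28, 29, 40, 87]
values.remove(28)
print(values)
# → [22, 23, 29, 40, 87]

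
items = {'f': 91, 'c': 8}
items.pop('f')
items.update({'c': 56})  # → {'c': 56}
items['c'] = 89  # {'c': 89}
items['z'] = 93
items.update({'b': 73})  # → {'c': 89, 'z': 93, 'b': 73}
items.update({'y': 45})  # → {'c': 89, 'z': 93, 'b': 73, 'y': 45}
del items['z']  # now {'c': 89, 'b': 73, 'y': 45}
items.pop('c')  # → 89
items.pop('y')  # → 45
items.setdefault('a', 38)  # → 38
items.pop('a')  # 38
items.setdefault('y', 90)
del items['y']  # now {'b': 73}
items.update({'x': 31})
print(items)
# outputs {'b': 73, 'x': 31}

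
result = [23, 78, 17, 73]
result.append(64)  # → [23, 78, 17, 73, 64]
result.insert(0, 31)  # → [31, 23, 78, 17, 73, 64]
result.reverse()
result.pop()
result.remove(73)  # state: [64, 17, 78, 23]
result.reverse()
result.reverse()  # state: [64, 17, 78, 23]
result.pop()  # 23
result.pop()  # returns 78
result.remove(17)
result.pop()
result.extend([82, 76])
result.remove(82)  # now [76]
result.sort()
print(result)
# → [76]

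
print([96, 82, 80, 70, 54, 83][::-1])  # [83, 54, 70, 80, 82, 96]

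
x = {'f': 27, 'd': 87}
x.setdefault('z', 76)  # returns 76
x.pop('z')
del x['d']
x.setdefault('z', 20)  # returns 20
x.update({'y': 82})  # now {'f': 27, 'z': 20, 'y': 82}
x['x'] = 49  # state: {'f': 27, 'z': 20, 'y': 82, 'x': 49}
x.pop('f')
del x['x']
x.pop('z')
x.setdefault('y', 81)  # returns 82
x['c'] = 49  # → {'y': 82, 'c': 49}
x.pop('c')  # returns 49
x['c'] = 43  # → {'y': 82, 'c': 43}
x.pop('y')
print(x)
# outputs {'c': 43}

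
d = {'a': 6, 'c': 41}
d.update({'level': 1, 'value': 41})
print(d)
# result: {'a': 6, 'c': 41, 'level': 1, 'value': 41}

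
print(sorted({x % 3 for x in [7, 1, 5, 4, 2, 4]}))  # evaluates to [1, 2]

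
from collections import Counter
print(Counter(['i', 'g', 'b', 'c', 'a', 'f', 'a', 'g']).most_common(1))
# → [('g', 2)]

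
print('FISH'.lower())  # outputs fish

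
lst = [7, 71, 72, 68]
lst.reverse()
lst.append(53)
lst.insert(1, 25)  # [68, 25, 72, 71, 7, 53]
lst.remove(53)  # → [68, 25, 72, 71, 7]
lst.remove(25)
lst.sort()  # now [7, 68, 71, 72]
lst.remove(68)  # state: [7, 71, 72]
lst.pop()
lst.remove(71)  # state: [7]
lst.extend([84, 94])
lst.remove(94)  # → [7, 84]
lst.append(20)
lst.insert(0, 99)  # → [99, 7, 84, 20]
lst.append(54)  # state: [99, 7, 84, 20, 54]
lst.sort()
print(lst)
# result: [7, 20, 54, 84, 99]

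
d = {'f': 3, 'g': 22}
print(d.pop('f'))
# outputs 3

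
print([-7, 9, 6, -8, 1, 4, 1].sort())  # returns None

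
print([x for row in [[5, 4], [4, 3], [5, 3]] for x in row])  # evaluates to [5, 4, 4, 3, 5, 3]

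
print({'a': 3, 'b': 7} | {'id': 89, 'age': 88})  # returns {'a': 3, 'b': 7, 'id': 89, 'age': 88}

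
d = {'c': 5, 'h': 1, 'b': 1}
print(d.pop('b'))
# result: 1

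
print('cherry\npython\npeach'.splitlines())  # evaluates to ['cherry', 'python', 'peach']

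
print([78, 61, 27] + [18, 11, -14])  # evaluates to [78, 61, 27, 18, 11, -14]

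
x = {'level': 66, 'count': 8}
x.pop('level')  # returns 66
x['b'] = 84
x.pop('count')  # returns 8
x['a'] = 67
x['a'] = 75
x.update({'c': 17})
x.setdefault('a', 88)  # 75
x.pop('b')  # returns 84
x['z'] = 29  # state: {'a': 75, 'c': 17, 'z': 29}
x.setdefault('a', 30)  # 75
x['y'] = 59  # {'a': 75, 'c': 17, 'z': 29, 'y': 59}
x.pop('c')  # 17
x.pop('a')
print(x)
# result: {'z': 29, 'y': 59}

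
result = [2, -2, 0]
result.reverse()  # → [0, -2, 2]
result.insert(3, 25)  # [0, -2, 2, 25]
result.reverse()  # [25, 2, -2, 0]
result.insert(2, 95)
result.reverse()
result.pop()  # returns 25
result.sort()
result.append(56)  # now [-2, 0, 2, 95, 56]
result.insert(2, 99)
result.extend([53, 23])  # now [-2, 0, 99, 2, 95, 56, 53, 23]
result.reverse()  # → [23, 53, 56, 95, 2, 99, 0, -2]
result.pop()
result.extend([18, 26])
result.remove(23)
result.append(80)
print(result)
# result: [53, 56, 95, 2, 99, 0, 18, 26, 80]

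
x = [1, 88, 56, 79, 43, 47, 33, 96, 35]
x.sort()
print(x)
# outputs [1, 33, 35, 43, 47, 56, 79, 88, 96]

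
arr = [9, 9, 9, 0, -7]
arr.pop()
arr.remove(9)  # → [9, 9, 0]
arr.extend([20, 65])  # [9, 9, 0, 20, 65]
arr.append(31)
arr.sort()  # [0, 9, 9, 20, 31, 65]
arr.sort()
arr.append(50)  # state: [0, 9, 9, 20, 31, 65, 50]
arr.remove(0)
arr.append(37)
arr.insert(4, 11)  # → [9, 9, 20, 31, 11, 65, 50, 37]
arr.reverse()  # [37, 50, 65, 11, 31, 20, 9, 9]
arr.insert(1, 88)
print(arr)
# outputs [37, 88, 50, 65, 11, 31, 20, 9, 9]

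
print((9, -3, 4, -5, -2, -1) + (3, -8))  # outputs (9, -3, 4, -5, -2, -1, 3, -8)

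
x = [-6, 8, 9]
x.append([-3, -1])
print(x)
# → [-6, 8, 9, [-3, -1]]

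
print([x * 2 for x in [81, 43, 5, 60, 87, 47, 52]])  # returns [162, 86, 10, 120, 174, 94, 104]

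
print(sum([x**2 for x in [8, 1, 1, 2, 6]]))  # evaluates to 106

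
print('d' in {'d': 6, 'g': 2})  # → True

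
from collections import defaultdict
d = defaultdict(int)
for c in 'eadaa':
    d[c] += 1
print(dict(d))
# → {'e': 1, 'a': 3, 'd': 1}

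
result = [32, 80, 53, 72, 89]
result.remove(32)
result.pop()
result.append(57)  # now [80, 53, 72, 57]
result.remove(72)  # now [80, 53, 57]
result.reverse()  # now [57, 53, 80]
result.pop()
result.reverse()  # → [53, 57]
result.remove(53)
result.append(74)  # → [57, 74]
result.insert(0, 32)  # [32, 57, 74]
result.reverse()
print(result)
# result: [74, 57, 32]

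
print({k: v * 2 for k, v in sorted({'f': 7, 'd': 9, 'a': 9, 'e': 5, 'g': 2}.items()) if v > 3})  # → {'a': 18, 'd': 18, 'e': 10, 'f': 14}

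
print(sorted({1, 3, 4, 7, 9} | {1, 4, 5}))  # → [1, 3, 4, 5, 7, 9]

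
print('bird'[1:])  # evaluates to ird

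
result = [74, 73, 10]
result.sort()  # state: [10, 73, 74]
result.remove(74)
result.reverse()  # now [73, 10]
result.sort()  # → [10, 73]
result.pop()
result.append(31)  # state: [10, 31]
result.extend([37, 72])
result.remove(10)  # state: [31, 37, 72]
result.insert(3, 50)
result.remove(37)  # [31, 72, 50]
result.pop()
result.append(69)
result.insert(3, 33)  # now [31, 72, 69, 33]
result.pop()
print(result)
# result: [31, 72, 69]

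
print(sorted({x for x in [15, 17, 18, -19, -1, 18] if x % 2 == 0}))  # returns [18]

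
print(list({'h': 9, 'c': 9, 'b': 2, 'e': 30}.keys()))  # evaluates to ['h', 'c', 'b', 'e']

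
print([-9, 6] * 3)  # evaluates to [-9, 6, -9, 6, -9, 6]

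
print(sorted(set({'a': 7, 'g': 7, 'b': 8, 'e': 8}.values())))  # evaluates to [7, 8]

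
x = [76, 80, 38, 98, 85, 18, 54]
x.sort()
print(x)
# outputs [18, 38, 54, 76, 80, 85, 98]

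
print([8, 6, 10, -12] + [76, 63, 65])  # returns [8, 6, 10, -12, 76, 63, 65]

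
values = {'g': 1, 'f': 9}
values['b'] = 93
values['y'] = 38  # {'g': 1, 'f': 9, 'b': 93, 'y': 38}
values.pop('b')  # 93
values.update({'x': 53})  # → {'g': 1, 'f': 9, 'y': 38, 'x': 53}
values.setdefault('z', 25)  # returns 25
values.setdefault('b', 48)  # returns 48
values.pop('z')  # 25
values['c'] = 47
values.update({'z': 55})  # {'g': 1, 'f': 9, 'y': 38, 'x': 53, 'b': 48, 'c': 47, 'z': 55}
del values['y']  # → {'g': 1, 'f': 9, 'x': 53, 'b': 48, 'c': 47, 'z': 55}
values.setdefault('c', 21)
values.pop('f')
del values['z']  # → {'g': 1, 'x': 53, 'b': 48, 'c': 47}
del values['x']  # {'g': 1, 'b': 48, 'c': 47}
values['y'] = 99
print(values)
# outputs {'g': 1, 'b': 48, 'c': 47, 'y': 99}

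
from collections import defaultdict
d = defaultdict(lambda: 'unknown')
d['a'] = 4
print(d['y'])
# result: unknown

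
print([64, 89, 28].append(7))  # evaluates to None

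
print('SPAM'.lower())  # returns spam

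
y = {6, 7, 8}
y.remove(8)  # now {6, 7}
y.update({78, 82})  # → {6, 7, 78, 82}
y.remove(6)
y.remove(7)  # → {78, 82}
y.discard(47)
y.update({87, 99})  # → {78, 82, 87, 99}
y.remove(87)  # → {78, 82, 99}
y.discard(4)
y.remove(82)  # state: {78, 99}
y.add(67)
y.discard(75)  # {67, 78, 99}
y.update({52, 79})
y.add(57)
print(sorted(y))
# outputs [52, 57, 67, 78, 79, 99]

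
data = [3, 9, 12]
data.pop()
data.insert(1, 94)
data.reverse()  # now [9, 94, 3]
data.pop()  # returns 3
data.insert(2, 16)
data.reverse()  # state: [16, 94, 9]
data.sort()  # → [9, 16, 94]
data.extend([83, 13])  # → [9, 16, 94, 83, 13]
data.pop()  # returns 13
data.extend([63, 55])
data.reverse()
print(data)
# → [55, 63, 83, 94, 16, 9]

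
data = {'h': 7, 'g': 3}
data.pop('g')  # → 3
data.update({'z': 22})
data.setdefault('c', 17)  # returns 17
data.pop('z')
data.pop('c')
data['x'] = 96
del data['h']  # {'x': 96}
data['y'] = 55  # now {'x': 96, 'y': 55}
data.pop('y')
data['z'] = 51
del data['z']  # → {'x': 96}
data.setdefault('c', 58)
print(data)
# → {'x': 96, 'c': 58}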